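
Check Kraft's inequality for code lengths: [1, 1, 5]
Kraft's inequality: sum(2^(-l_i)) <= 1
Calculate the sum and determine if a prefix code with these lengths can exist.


Sum = 2^(-1) + 2^(-1) + 2^(-5)
    = 0.5 + 0.5 + 0.03125
    = 33/32 = 1.03125
Since 1.03125 > 1, Kraft's inequality is NOT satisfied.
A prefix code with these lengths CANNOT exist.

Kraft sum = 1.03125. Not satisfied.


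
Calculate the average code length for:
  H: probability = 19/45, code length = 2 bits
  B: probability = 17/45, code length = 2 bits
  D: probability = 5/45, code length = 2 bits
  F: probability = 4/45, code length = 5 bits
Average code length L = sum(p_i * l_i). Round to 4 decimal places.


Weighted contributions p_i * l_i:
  H: (19/45) * 2 = 38/45
  B: (17/45) * 2 = 34/45
  D: (5/45) * 2 = 10/45
  F: (4/45) * 5 = 20/45
Sum = (38 + 34 + 10 + 20)/45 = 102/45

L = 102/45 = 2.2667 bits/symbol


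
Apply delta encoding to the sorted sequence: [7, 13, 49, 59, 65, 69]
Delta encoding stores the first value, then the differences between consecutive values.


First value: 7
Deltas:
  13 - 7 = 6
  49 - 13 = 36
  59 - 49 = 10
  65 - 59 = 6
  69 - 65 = 4


Delta encoded: [7, 6, 36, 10, 6, 4]


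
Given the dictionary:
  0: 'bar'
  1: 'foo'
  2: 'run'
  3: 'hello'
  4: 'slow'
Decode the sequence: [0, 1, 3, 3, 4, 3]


Look up each index in the dictionary:
  0 -> 'bar'
  1 -> 'foo'
  3 -> 'hello'
  3 -> 'hello'
  4 -> 'slow'
  3 -> 'hello'

Decoded: "bar foo hello hello slow hello"


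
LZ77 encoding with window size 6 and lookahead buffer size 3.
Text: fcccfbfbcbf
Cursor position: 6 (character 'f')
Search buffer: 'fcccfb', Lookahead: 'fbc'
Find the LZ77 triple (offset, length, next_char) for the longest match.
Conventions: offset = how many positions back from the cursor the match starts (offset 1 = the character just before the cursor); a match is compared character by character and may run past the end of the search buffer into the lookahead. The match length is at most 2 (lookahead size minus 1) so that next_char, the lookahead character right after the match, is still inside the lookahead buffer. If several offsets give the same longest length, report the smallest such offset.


Try each offset into the search buffer:
  offset=1 (pos 5, char 'b'): match length 0
  offset=2 (pos 4, char 'f'): match length 2
  offset=3 (pos 3, char 'c'): match length 0
  offset=4 (pos 2, char 'c'): match length 0
  offset=5 (pos 1, char 'c'): match length 0
  offset=6 (pos 0, char 'f'): match length 1
Longest match has length 2 at offset 2.
next_char = character at position 6 + 2 = 8 -> 'c'

Best match: offset=2, length=2 (matching 'fb' starting at position 4)
LZ77 triple: (2, 2, 'c')


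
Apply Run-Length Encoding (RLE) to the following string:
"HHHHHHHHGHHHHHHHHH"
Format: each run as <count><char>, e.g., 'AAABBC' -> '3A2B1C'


Scanning runs left to right:
  i=0: run of 'H' x 8 -> '8H'
  i=8: run of 'G' x 1 -> '1G'
  i=9: run of 'H' x 9 -> '9H'

RLE = 8H1G9H


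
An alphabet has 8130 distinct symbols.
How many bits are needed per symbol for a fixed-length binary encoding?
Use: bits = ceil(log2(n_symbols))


log2(8130) = 12.989
Bracket: 2^12 = 4096 < 8130 <= 2^13 = 8192
So ceil(log2(8130)) = 13

bits = ceil(log2(8130)) = ceil(12.989) = 13 bits


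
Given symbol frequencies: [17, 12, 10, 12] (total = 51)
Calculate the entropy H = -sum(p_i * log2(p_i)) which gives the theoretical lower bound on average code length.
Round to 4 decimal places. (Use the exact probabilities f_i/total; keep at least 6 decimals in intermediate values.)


Per-symbol terms -p_i * log2(p_i) with p_i = f_i/51:
  p = 17/51 = 0.333333: log2(p) = -1.584963, -p*log2(p) = 0.528321
  p = 12/51 = 0.235294: log2(p) = -2.087463, -p*log2(p) = 0.491168
  p = 10/51 = 0.196078: log2(p) = -2.350497, -p*log2(p) = 0.460882
  p = 12/51 = 0.235294: log2(p) = -2.087463, -p*log2(p) = 0.491168
H = 0.528321 + 0.491168 + 0.460882 + 0.491168 = 1.971539

H = 1.9715 bits/symbol


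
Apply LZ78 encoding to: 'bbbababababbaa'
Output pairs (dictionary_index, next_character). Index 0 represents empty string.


LZ78 encoding steps:
Dictionary: {0: ''}
Step 1: w='' (idx 0), next='b' -> output (0, 'b'), add 'b' as idx 1
Step 2: w='b' (idx 1), next='b' -> output (1, 'b'), add 'bb' as idx 2
Step 3: w='' (idx 0), next='a' -> output (0, 'a'), add 'a' as idx 3
Step 4: w='b' (idx 1), next='a' -> output (1, 'a'), add 'ba' as idx 4
Step 5: w='ba' (idx 4), next='b' -> output (4, 'b'), add 'bab' as idx 5
Step 6: w='a' (idx 3), next='b' -> output (3, 'b'), add 'ab' as idx 6
Step 7: w='ba' (idx 4), next='a' -> output (4, 'a'), add 'baa' as idx 7


Encoded: [(0, 'b'), (1, 'b'), (0, 'a'), (1, 'a'), (4, 'b'), (3, 'b'), (4, 'a')]


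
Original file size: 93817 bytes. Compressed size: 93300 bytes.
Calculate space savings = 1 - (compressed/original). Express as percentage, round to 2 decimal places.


ratio = compressed/original = 93300/93817 = 0.994489
savings = 1 - ratio = 1 - 0.994489 = 0.005511
as a percentage: 0.005511 * 100 = 0.55%

Space savings = 1 - 93300/93817 = 0.55%


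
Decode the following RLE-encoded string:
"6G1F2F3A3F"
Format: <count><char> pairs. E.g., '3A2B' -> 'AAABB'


Expanding each <count><char> pair:
  6G -> 'GGGGGG'
  1F -> 'F'
  2F -> 'FF'
  3A -> 'AAA'
  3F -> 'FFF'

Decoded = GGGGGGFFFAAAFFF


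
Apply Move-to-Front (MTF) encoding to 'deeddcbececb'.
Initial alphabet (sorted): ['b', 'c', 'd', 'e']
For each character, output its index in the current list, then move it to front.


MTF encoding:
'd': index 2 in ['b', 'c', 'd', 'e'] -> ['d', 'b', 'c', 'e']
'e': index 3 in ['d', 'b', 'c', 'e'] -> ['e', 'd', 'b', 'c']
'e': index 0 in ['e', 'd', 'b', 'c'] -> ['e', 'd', 'b', 'c']
'd': index 1 in ['e', 'd', 'b', 'c'] -> ['d', 'e', 'b', 'c']
'd': index 0 in ['d', 'e', 'b', 'c'] -> ['d', 'e', 'b', 'c']
'c': index 3 in ['d', 'e', 'b', 'c'] -> ['c', 'd', 'e', 'b']
'b': index 3 in ['c', 'd', 'e', 'b'] -> ['b', 'c', 'd', 'e']
'e': index 3 in ['b', 'c', 'd', 'e'] -> ['e', 'b', 'c', 'd']
'c': index 2 in ['e', 'b', 'c', 'd'] -> ['c', 'e', 'b', 'd']
'e': index 1 in ['c', 'e', 'b', 'd'] -> ['e', 'c', 'b', 'd']
'c': index 1 in ['e', 'c', 'b', 'd'] -> ['c', 'e', 'b', 'd']
'b': index 2 in ['c', 'e', 'b', 'd'] -> ['b', 'c', 'e', 'd']


Output: [2, 3, 0, 1, 0, 3, 3, 3, 2, 1, 1, 2]


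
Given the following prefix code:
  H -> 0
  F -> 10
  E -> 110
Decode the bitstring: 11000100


Decoding step by step:
Bits 110 -> E
Bits 0 -> H
Bits 0 -> H
Bits 10 -> F
Bits 0 -> H


Decoded message: EHHFH


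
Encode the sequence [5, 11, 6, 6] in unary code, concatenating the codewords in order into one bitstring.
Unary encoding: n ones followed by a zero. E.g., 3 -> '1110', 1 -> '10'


Encode each number as n ones followed by a terminating 0:
  5 -> 111110 (6 bits)
  11 -> 111111111110 (12 bits)
  6 -> 1111110 (7 bits)
  6 -> 1111110 (7 bits)
Total length = 6 + 12 + 7 + 7 = 32 bits.

Unary([5, 11, 6, 6]) = 11111011111111111011111101111110 (32 bits)


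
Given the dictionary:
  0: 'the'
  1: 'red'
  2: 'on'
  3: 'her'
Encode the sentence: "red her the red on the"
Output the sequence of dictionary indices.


Look up each word in the dictionary:
  'red' -> 1
  'her' -> 3
  'the' -> 0
  'red' -> 1
  'on' -> 2
  'the' -> 0

Encoded: [1, 3, 0, 1, 2, 0]


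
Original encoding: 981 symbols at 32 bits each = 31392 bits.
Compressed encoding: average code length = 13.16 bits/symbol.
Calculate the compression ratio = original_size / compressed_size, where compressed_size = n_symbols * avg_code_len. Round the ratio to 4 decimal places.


original_size = n_symbols * orig_bits = 981 * 32 = 31392 bits
compressed_size = n_symbols * avg_code_len = 981 * 13.16 = 12909.96 bits
ratio = original_size / compressed_size = 31392 / 12909.96 = 2.4316

Compression ratio = 2.4316


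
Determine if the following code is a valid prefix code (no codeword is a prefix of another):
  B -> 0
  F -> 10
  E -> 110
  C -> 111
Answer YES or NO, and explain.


Checking each pair (does one codeword prefix another?):
  B='0' vs F='10': no prefix
  B='0' vs E='110': no prefix
  B='0' vs C='111': no prefix
  F='10' vs B='0': no prefix
  F='10' vs E='110': no prefix
  F='10' vs C='111': no prefix
  E='110' vs B='0': no prefix
  E='110' vs F='10': no prefix
  E='110' vs C='111': no prefix
  C='111' vs B='0': no prefix
  C='111' vs F='10': no prefix
  C='111' vs E='110': no prefix
No violation found over all pairs.

YES -- this is a valid prefix code. No codeword is a prefix of any other codeword.


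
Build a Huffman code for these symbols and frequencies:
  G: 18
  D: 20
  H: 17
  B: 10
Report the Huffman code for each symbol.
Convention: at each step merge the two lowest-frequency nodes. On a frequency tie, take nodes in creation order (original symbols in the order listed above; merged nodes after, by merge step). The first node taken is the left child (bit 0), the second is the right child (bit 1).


Huffman tree construction:
Step 1: Merge B(10) + H(17) = 27
Step 2: Merge G(18) + D(20) = 38
Step 3: Merge (B+H)(27) + (G+D)(38) = 65
Read each symbol's code off the tree from the root (left child = 0, right child = 1).

Codes:
  G: 10 (length 2)
  D: 11 (length 2)
  H: 01 (length 2)
  B: 00 (length 2)
Average code length: 130/65 = 2.0000 bits/symbol


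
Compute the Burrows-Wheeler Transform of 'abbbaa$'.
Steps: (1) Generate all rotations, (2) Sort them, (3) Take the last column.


Rotations (sorted):
  0: $abbbaa -> last char: a
  1: a$abbba -> last char: a
  2: aa$abbb -> last char: b
  3: abbbaa$ -> last char: $
  4: baa$abb -> last char: b
  5: bbaa$ab -> last char: b
  6: bbbaa$a -> last char: a


BWT = aab$bba


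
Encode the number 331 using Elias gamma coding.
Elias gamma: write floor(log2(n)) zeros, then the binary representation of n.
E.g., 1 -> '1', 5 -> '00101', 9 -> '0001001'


num_bits = floor(log2(331)) + 1 = 9
leading_zeros = num_bits - 1 = 8
binary(331) = 101001011

Elias gamma(331) = '00000000' + '101001011' = 00000000101001011 (17 bits)


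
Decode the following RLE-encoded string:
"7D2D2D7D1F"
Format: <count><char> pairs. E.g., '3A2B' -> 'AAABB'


Expanding each <count><char> pair:
  7D -> 'DDDDDDD'
  2D -> 'DD'
  2D -> 'DD'
  7D -> 'DDDDDDD'
  1F -> 'F'

Decoded = DDDDDDDDDDDDDDDDDDF


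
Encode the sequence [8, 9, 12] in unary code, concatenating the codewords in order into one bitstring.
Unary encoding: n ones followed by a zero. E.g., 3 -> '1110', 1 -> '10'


Encode each number as n ones followed by a terminating 0:
  8 -> 111111110 (9 bits)
  9 -> 1111111110 (10 bits)
  12 -> 1111111111110 (13 bits)
Total length = 9 + 10 + 13 = 32 bits.

Unary([8, 9, 12]) = 11111111011111111101111111111110 (32 bits)


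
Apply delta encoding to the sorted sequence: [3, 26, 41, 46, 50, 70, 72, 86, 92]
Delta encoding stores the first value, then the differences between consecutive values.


First value: 3
Deltas:
  26 - 3 = 23
  41 - 26 = 15
  46 - 41 = 5
  50 - 46 = 4
  70 - 50 = 20
  72 - 70 = 2
  86 - 72 = 14
  92 - 86 = 6


Delta encoded: [3, 23, 15, 5, 4, 20, 2, 14, 6]


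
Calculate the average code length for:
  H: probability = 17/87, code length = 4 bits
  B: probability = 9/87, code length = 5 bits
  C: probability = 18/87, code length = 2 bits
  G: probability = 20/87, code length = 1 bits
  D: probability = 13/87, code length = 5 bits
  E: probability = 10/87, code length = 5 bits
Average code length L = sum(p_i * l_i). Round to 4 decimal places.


Weighted contributions p_i * l_i:
  H: (17/87) * 4 = 68/87
  B: (9/87) * 5 = 45/87
  C: (18/87) * 2 = 36/87
  G: (20/87) * 1 = 20/87
  D: (13/87) * 5 = 65/87
  E: (10/87) * 5 = 50/87
Sum = (68 + 45 + 36 + 20 + 65 + 50)/87 = 284/87

L = 284/87 = 3.2644 bits/symbol


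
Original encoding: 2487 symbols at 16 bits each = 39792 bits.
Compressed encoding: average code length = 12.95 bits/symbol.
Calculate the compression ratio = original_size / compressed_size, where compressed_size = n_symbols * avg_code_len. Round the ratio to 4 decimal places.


original_size = n_symbols * orig_bits = 2487 * 16 = 39792 bits
compressed_size = n_symbols * avg_code_len = 2487 * 12.95 = 32206.65 bits
ratio = original_size / compressed_size = 39792 / 32206.65 = 1.2355

Compression ratio = 1.2355


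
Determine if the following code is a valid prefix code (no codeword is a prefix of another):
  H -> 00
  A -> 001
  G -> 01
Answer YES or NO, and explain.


Checking each pair (does one codeword prefix another?):
  H='00' vs A='001': prefix -- VIOLATION

NO -- this is NOT a valid prefix code. H (00) is a prefix of A (001).


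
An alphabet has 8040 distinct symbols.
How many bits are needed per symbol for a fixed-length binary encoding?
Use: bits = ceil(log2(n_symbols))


log2(8040) = 12.973
Bracket: 2^12 = 4096 < 8040 <= 2^13 = 8192
So ceil(log2(8040)) = 13

bits = ceil(log2(8040)) = ceil(12.973) = 13 bits


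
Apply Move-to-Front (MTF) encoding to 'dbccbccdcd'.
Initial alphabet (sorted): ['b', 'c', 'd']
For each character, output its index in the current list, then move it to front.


MTF encoding:
'd': index 2 in ['b', 'c', 'd'] -> ['d', 'b', 'c']
'b': index 1 in ['d', 'b', 'c'] -> ['b', 'd', 'c']
'c': index 2 in ['b', 'd', 'c'] -> ['c', 'b', 'd']
'c': index 0 in ['c', 'b', 'd'] -> ['c', 'b', 'd']
'b': index 1 in ['c', 'b', 'd'] -> ['b', 'c', 'd']
'c': index 1 in ['b', 'c', 'd'] -> ['c', 'b', 'd']
'c': index 0 in ['c', 'b', 'd'] -> ['c', 'b', 'd']
'd': index 2 in ['c', 'b', 'd'] -> ['d', 'c', 'b']
'c': index 1 in ['d', 'c', 'b'] -> ['c', 'd', 'b']
'd': index 1 in ['c', 'd', 'b'] -> ['d', 'c', 'b']


Output: [2, 1, 2, 0, 1, 1, 0, 2, 1, 1]


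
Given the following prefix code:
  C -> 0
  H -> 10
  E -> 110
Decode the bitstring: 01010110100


Decoding step by step:
Bits 0 -> C
Bits 10 -> H
Bits 10 -> H
Bits 110 -> E
Bits 10 -> H
Bits 0 -> C


Decoded message: CHHEHC


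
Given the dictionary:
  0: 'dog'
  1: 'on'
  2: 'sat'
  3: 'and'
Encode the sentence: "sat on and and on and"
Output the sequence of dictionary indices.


Look up each word in the dictionary:
  'sat' -> 2
  'on' -> 1
  'and' -> 3
  'and' -> 3
  'on' -> 1
  'and' -> 3

Encoded: [2, 1, 3, 3, 1, 3]


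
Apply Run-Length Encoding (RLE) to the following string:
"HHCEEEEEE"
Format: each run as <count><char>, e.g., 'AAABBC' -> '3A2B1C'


Scanning runs left to right:
  i=0: run of 'H' x 2 -> '2H'
  i=2: run of 'C' x 1 -> '1C'
  i=3: run of 'E' x 6 -> '6E'

RLE = 2H1C6E


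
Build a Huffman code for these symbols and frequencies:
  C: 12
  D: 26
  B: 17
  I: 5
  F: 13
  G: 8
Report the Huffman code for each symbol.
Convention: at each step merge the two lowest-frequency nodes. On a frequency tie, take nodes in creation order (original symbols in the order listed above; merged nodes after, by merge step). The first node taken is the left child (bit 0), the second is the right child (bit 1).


Huffman tree construction:
Step 1: Merge I(5) + G(8) = 13
Step 2: Merge C(12) + F(13) = 25
Step 3: Merge (I+G)(13) + B(17) = 30
Step 4: Merge (C+F)(25) + D(26) = 51
Step 5: Merge ((I+G)+B)(30) + ((C+F)+D)(51) = 81
Read each symbol's code off the tree from the root (left child = 0, right child = 1).

Codes:
  C: 100 (length 3)
  D: 11 (length 2)
  B: 01 (length 2)
  I: 000 (length 3)
  F: 101 (length 3)
  G: 001 (length 3)
Average code length: 200/81 = 2.4691 bits/symbol


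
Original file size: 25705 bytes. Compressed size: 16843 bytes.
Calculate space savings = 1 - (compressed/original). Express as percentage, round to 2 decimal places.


ratio = compressed/original = 16843/25705 = 0.655242
savings = 1 - ratio = 1 - 0.655242 = 0.344758
as a percentage: 0.344758 * 100 = 34.48%

Space savings = 1 - 16843/25705 = 34.48%


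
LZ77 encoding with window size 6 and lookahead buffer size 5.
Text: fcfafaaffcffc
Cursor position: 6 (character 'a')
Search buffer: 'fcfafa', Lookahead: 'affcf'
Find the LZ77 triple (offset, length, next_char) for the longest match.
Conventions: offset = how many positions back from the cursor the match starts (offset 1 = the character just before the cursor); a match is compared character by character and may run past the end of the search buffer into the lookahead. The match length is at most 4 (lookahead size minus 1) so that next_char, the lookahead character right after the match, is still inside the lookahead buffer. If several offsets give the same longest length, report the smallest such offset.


Try each offset into the search buffer:
  offset=1 (pos 5, char 'a'): match length 1
  offset=2 (pos 4, char 'f'): match length 0
  offset=3 (pos 3, char 'a'): match length 2
  offset=4 (pos 2, char 'f'): match length 0
  offset=5 (pos 1, char 'c'): match length 0
  offset=6 (pos 0, char 'f'): match length 0
Longest match has length 2 at offset 3.
next_char = character at position 6 + 2 = 8 -> 'f'

Best match: offset=3, length=2 (matching 'af' starting at position 3)
LZ77 triple: (3, 2, 'f')


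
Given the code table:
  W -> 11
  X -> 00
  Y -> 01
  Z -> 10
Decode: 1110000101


Decoding:
11 -> W
10 -> Z
00 -> X
01 -> Y
01 -> Y


Result: WZXYY


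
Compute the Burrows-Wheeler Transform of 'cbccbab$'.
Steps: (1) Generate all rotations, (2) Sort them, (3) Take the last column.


Rotations (sorted):
  0: $cbccbab -> last char: b
  1: ab$cbccb -> last char: b
  2: b$cbccba -> last char: a
  3: bab$cbcc -> last char: c
  4: bccbab$c -> last char: c
  5: cbab$cbc -> last char: c
  6: cbccbab$ -> last char: $
  7: ccbab$cb -> last char: b


BWT = bbaccc$b


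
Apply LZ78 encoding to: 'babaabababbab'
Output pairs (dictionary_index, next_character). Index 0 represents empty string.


LZ78 encoding steps:
Dictionary: {0: ''}
Step 1: w='' (idx 0), next='b' -> output (0, 'b'), add 'b' as idx 1
Step 2: w='' (idx 0), next='a' -> output (0, 'a'), add 'a' as idx 2
Step 3: w='b' (idx 1), next='a' -> output (1, 'a'), add 'ba' as idx 3
Step 4: w='a' (idx 2), next='b' -> output (2, 'b'), add 'ab' as idx 4
Step 5: w='ab' (idx 4), next='a' -> output (4, 'a'), add 'aba' as idx 5
Step 6: w='b' (idx 1), next='b' -> output (1, 'b'), add 'bb' as idx 6
Step 7: w='ab' (idx 4), end of input -> output (4, '')


Encoded: [(0, 'b'), (0, 'a'), (1, 'a'), (2, 'b'), (4, 'a'), (1, 'b'), (4, '')]


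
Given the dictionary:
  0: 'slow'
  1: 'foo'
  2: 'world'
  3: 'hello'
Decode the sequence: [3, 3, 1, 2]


Look up each index in the dictionary:
  3 -> 'hello'
  3 -> 'hello'
  1 -> 'foo'
  2 -> 'world'

Decoded: "hello hello foo world"


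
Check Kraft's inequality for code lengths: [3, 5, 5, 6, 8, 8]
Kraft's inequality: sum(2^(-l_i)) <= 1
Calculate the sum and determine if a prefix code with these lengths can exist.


Sum = 2^(-3) + 2^(-5) + 2^(-5) + 2^(-6) + 2^(-8) + 2^(-8)
    = 0.125 + 0.03125 + 0.03125 + 0.015625 + 0.00390625 + 0.00390625
    = 54/256 = 0.2109375
Since 0.2109375 <= 1, Kraft's inequality IS satisfied.
A prefix code with these lengths CAN exist.

Kraft sum = 0.2109375. Satisfied.


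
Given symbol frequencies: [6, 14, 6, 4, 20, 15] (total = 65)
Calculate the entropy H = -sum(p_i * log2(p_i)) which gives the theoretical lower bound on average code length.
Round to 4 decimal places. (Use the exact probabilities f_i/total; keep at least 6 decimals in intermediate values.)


Per-symbol terms -p_i * log2(p_i) with p_i = f_i/65:
  p = 6/65 = 0.092308: log2(p) = -3.437405, -p*log2(p) = 0.317299
  p = 14/65 = 0.215385: log2(p) = -2.215013, -p*log2(p) = 0.477080
  p = 6/65 = 0.092308: log2(p) = -3.437405, -p*log2(p) = 0.317299
  p = 4/65 = 0.061538: log2(p) = -4.022368, -p*log2(p) = 0.247530
  p = 20/65 = 0.307692: log2(p) = -1.700440, -p*log2(p) = 0.523212
  p = 15/65 = 0.230769: log2(p) = -2.115477, -p*log2(p) = 0.488187
H = 0.317299 + 0.477080 + 0.317299 + 0.247530 + 0.523212 + 0.488187 = 2.370607

H = 2.3706 bits/symbol


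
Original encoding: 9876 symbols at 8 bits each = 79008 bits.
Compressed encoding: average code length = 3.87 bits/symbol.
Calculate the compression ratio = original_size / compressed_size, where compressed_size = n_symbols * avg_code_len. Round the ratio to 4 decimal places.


original_size = n_symbols * orig_bits = 9876 * 8 = 79008 bits
compressed_size = n_symbols * avg_code_len = 9876 * 3.87 = 38220.12 bits
ratio = original_size / compressed_size = 79008 / 38220.12 = 2.0672

Compression ratio = 2.0672


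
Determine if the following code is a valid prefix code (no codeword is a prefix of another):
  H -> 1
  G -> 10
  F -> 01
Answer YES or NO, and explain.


Checking each pair (does one codeword prefix another?):
  H='1' vs G='10': prefix -- VIOLATION

NO -- this is NOT a valid prefix code. H (1) is a prefix of G (10).


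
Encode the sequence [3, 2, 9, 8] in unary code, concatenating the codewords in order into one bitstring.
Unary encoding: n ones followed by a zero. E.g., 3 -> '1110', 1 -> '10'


Encode each number as n ones followed by a terminating 0:
  3 -> 1110 (4 bits)
  2 -> 110 (3 bits)
  9 -> 1111111110 (10 bits)
  8 -> 111111110 (9 bits)
Total length = 4 + 3 + 10 + 9 = 26 bits.

Unary([3, 2, 9, 8]) = 11101101111111110111111110 (26 bits)


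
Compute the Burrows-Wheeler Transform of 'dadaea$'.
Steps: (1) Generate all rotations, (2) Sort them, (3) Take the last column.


Rotations (sorted):
  0: $dadaea -> last char: a
  1: a$dadae -> last char: e
  2: adaea$d -> last char: d
  3: aea$dad -> last char: d
  4: dadaea$ -> last char: $
  5: daea$da -> last char: a
  6: ea$dada -> last char: a


BWT = aedd$aa


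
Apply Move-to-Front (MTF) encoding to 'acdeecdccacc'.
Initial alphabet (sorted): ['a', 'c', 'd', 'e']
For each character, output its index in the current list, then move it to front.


MTF encoding:
'a': index 0 in ['a', 'c', 'd', 'e'] -> ['a', 'c', 'd', 'e']
'c': index 1 in ['a', 'c', 'd', 'e'] -> ['c', 'a', 'd', 'e']
'd': index 2 in ['c', 'a', 'd', 'e'] -> ['d', 'c', 'a', 'e']
'e': index 3 in ['d', 'c', 'a', 'e'] -> ['e', 'd', 'c', 'a']
'e': index 0 in ['e', 'd', 'c', 'a'] -> ['e', 'd', 'c', 'a']
'c': index 2 in ['e', 'd', 'c', 'a'] -> ['c', 'e', 'd', 'a']
'd': index 2 in ['c', 'e', 'd', 'a'] -> ['d', 'c', 'e', 'a']
'c': index 1 in ['d', 'c', 'e', 'a'] -> ['c', 'd', 'e', 'a']
'c': index 0 in ['c', 'd', 'e', 'a'] -> ['c', 'd', 'e', 'a']
'a': index 3 in ['c', 'd', 'e', 'a'] -> ['a', 'c', 'd', 'e']
'c': index 1 in ['a', 'c', 'd', 'e'] -> ['c', 'a', 'd', 'e']
'c': index 0 in ['c', 'a', 'd', 'e'] -> ['c', 'a', 'd', 'e']


Output: [0, 1, 2, 3, 0, 2, 2, 1, 0, 3, 1, 0]


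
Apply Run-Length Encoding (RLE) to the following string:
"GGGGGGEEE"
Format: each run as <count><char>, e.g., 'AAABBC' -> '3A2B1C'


Scanning runs left to right:
  i=0: run of 'G' x 6 -> '6G'
  i=6: run of 'E' x 3 -> '3E'

RLE = 6G3E


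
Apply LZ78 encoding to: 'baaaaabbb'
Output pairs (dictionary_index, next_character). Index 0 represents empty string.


LZ78 encoding steps:
Dictionary: {0: ''}
Step 1: w='' (idx 0), next='b' -> output (0, 'b'), add 'b' as idx 1
Step 2: w='' (idx 0), next='a' -> output (0, 'a'), add 'a' as idx 2
Step 3: w='a' (idx 2), next='a' -> output (2, 'a'), add 'aa' as idx 3
Step 4: w='aa' (idx 3), next='b' -> output (3, 'b'), add 'aab' as idx 4
Step 5: w='b' (idx 1), next='b' -> output (1, 'b'), add 'bb' as idx 5


Encoded: [(0, 'b'), (0, 'a'), (2, 'a'), (3, 'b'), (1, 'b')]


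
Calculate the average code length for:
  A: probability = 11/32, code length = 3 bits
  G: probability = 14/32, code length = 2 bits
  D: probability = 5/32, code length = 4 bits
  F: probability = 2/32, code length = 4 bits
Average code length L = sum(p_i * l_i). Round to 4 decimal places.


Weighted contributions p_i * l_i:
  A: (11/32) * 3 = 33/32
  G: (14/32) * 2 = 28/32
  D: (5/32) * 4 = 20/32
  F: (2/32) * 4 = 8/32
Sum = (33 + 28 + 20 + 8)/32 = 89/32

L = 89/32 = 2.7813 bits/symbol


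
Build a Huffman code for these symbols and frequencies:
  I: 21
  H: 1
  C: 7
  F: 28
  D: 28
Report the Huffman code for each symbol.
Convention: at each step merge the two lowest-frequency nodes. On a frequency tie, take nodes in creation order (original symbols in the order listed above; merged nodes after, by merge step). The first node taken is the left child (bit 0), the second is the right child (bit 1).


Huffman tree construction:
Step 1: Merge H(1) + C(7) = 8
Step 2: Merge (H+C)(8) + I(21) = 29
Step 3: Merge F(28) + D(28) = 56
Step 4: Merge ((H+C)+I)(29) + (F+D)(56) = 85
Read each symbol's code off the tree from the root (left child = 0, right child = 1).

Codes:
  I: 01 (length 2)
  H: 000 (length 3)
  C: 001 (length 3)
  F: 10 (length 2)
  D: 11 (length 2)
Average code length: 178/85 = 2.0941 bits/symbol


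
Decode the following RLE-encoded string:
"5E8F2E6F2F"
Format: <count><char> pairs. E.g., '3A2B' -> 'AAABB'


Expanding each <count><char> pair:
  5E -> 'EEEEE'
  8F -> 'FFFFFFFF'
  2E -> 'EE'
  6F -> 'FFFFFF'
  2F -> 'FF'

Decoded = EEEEEFFFFFFFFEEFFFFFFFF


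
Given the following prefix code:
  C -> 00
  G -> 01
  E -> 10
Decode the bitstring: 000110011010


Decoding step by step:
Bits 00 -> C
Bits 01 -> G
Bits 10 -> E
Bits 01 -> G
Bits 10 -> E
Bits 10 -> E


Decoded message: CGEGEE


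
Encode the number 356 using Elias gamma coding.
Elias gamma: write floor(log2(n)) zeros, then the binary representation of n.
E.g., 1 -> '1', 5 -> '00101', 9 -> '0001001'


num_bits = floor(log2(356)) + 1 = 9
leading_zeros = num_bits - 1 = 8
binary(356) = 101100100

Elias gamma(356) = '00000000' + '101100100' = 00000000101100100 (17 bits)


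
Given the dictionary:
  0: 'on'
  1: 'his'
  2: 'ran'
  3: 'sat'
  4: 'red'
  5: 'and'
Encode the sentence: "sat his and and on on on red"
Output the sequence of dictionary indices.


Look up each word in the dictionary:
  'sat' -> 3
  'his' -> 1
  'and' -> 5
  'and' -> 5
  'on' -> 0
  'on' -> 0
  'on' -> 0
  'red' -> 4

Encoded: [3, 1, 5, 5, 0, 0, 0, 4]


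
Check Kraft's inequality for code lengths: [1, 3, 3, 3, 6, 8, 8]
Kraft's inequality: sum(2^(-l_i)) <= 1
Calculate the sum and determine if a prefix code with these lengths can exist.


Sum = 2^(-1) + 2^(-3) + 2^(-3) + 2^(-3) + 2^(-6) + 2^(-8) + 2^(-8)
    = 0.5 + 0.125 + 0.125 + 0.125 + 0.015625 + 0.00390625 + 0.00390625
    = 230/256 = 0.8984375
Since 0.8984375 <= 1, Kraft's inequality IS satisfied.
A prefix code with these lengths CAN exist.

Kraft sum = 0.8984375. Satisfied.


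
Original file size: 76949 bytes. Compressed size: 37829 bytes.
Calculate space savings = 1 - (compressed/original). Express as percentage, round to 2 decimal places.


ratio = compressed/original = 37829/76949 = 0.491611
savings = 1 - ratio = 1 - 0.491611 = 0.508389
as a percentage: 0.508389 * 100 = 50.84%

Space savings = 1 - 37829/76949 = 50.84%


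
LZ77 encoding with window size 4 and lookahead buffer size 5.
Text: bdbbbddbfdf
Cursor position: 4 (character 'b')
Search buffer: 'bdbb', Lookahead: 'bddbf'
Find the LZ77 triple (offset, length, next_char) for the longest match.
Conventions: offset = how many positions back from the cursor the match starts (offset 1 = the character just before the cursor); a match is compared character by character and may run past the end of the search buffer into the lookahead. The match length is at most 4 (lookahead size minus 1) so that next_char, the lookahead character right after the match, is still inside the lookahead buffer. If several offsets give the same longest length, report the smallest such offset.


Try each offset into the search buffer:
  offset=1 (pos 3, char 'b'): match length 1
  offset=2 (pos 2, char 'b'): match length 1
  offset=3 (pos 1, char 'd'): match length 0
  offset=4 (pos 0, char 'b'): match length 2
Longest match has length 2 at offset 4.
next_char = character at position 4 + 2 = 6 -> 'd'

Best match: offset=4, length=2 (matching 'bd' starting at position 0)
LZ77 triple: (4, 2, 'd')


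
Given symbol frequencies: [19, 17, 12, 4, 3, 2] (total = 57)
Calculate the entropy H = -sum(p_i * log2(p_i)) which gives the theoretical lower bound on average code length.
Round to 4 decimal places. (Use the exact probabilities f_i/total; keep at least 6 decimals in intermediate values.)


Per-symbol terms -p_i * log2(p_i) with p_i = f_i/57:
  p = 19/57 = 0.333333: log2(p) = -1.584963, -p*log2(p) = 0.528321
  p = 17/57 = 0.298246: log2(p) = -1.745427, -p*log2(p) = 0.520566
  p = 12/57 = 0.210526: log2(p) = -2.247928, -p*log2(p) = 0.473248
  p = 4/57 = 0.070175: log2(p) = -3.832890, -p*log2(p) = 0.268975
  p = 3/57 = 0.052632: log2(p) = -4.247928, -p*log2(p) = 0.223575
  p = 2/57 = 0.035088: log2(p) = -4.832890, -p*log2(p) = 0.169575
H = 0.528321 + 0.520566 + 0.473248 + 0.268975 + 0.223575 + 0.169575 = 2.184260

H = 2.1843 bits/symbol


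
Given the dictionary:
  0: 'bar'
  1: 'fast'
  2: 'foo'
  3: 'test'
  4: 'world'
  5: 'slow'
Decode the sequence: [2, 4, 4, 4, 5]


Look up each index in the dictionary:
  2 -> 'foo'
  4 -> 'world'
  4 -> 'world'
  4 -> 'world'
  5 -> 'slow'

Decoded: "foo world world world slow"


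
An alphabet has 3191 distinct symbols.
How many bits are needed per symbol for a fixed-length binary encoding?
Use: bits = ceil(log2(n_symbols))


log2(3191) = 11.6398
Bracket: 2^11 = 2048 < 3191 <= 2^12 = 4096
So ceil(log2(3191)) = 12

bits = ceil(log2(3191)) = ceil(11.6398) = 12 bits


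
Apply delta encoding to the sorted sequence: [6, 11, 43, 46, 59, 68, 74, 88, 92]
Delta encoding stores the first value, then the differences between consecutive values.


First value: 6
Deltas:
  11 - 6 = 5
  43 - 11 = 32
  46 - 43 = 3
  59 - 46 = 13
  68 - 59 = 9
  74 - 68 = 6
  88 - 74 = 14
  92 - 88 = 4


Delta encoded: [6, 5, 32, 3, 13, 9, 6, 14, 4]


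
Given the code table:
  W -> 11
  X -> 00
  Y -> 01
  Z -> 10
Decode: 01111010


Decoding:
01 -> Y
11 -> W
10 -> Z
10 -> Z


Result: YWZZ


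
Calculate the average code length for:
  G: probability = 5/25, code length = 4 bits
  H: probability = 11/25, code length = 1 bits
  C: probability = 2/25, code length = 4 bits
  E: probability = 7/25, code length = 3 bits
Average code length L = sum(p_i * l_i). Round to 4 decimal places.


Weighted contributions p_i * l_i:
  G: (5/25) * 4 = 20/25
  H: (11/25) * 1 = 11/25
  C: (2/25) * 4 = 8/25
  E: (7/25) * 3 = 21/25
Sum = (20 + 11 + 8 + 21)/25 = 60/25

L = 60/25 = 2.4000 bits/symbol


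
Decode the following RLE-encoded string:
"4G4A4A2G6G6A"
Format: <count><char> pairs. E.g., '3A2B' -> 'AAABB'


Expanding each <count><char> pair:
  4G -> 'GGGG'
  4A -> 'AAAA'
  4A -> 'AAAA'
  2G -> 'GG'
  6G -> 'GGGGGG'
  6A -> 'AAAAAA'

Decoded = GGGGAAAAAAAAGGGGGGGGAAAAAA


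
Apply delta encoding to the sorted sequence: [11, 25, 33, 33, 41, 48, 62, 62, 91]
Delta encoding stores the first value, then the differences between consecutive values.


First value: 11
Deltas:
  25 - 11 = 14
  33 - 25 = 8
  33 - 33 = 0
  41 - 33 = 8
  48 - 41 = 7
  62 - 48 = 14
  62 - 62 = 0
  91 - 62 = 29


Delta encoded: [11, 14, 8, 0, 8, 7, 14, 0, 29]


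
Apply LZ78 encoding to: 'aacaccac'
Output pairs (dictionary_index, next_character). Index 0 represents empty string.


LZ78 encoding steps:
Dictionary: {0: ''}
Step 1: w='' (idx 0), next='a' -> output (0, 'a'), add 'a' as idx 1
Step 2: w='a' (idx 1), next='c' -> output (1, 'c'), add 'ac' as idx 2
Step 3: w='ac' (idx 2), next='c' -> output (2, 'c'), add 'acc' as idx 3
Step 4: w='ac' (idx 2), end of input -> output (2, '')


Encoded: [(0, 'a'), (1, 'c'), (2, 'c'), (2, '')]


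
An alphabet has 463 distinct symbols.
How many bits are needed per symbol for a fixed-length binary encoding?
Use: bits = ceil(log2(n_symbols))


log2(463) = 8.8549
Bracket: 2^8 = 256 < 463 <= 2^9 = 512
So ceil(log2(463)) = 9

bits = ceil(log2(463)) = ceil(8.8549) = 9 bits


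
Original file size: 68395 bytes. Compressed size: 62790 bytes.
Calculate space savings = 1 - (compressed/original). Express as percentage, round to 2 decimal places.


ratio = compressed/original = 62790/68395 = 0.91805
savings = 1 - ratio = 1 - 0.91805 = 0.08195
as a percentage: 0.08195 * 100 = 8.2%

Space savings = 1 - 62790/68395 = 8.2%


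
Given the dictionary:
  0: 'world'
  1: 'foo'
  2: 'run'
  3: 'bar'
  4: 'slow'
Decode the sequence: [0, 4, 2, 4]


Look up each index in the dictionary:
  0 -> 'world'
  4 -> 'slow'
  2 -> 'run'
  4 -> 'slow'

Decoded: "world slow run slow"


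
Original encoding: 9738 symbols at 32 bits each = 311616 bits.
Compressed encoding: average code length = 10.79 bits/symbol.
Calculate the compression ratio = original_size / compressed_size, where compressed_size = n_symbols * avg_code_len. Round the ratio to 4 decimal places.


original_size = n_symbols * orig_bits = 9738 * 32 = 311616 bits
compressed_size = n_symbols * avg_code_len = 9738 * 10.79 = 105073.02 bits
ratio = original_size / compressed_size = 311616 / 105073.02 = 2.9657

Compression ratio = 2.9657


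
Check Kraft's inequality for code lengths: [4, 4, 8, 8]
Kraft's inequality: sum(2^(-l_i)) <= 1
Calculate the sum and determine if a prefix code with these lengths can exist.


Sum = 2^(-4) + 2^(-4) + 2^(-8) + 2^(-8)
    = 0.0625 + 0.0625 + 0.00390625 + 0.00390625
    = 34/256 = 0.1328125
Since 0.1328125 <= 1, Kraft's inequality IS satisfied.
A prefix code with these lengths CAN exist.

Kraft sum = 0.1328125. Satisfied.


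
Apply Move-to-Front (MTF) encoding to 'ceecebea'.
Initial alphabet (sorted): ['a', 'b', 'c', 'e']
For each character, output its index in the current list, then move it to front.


MTF encoding:
'c': index 2 in ['a', 'b', 'c', 'e'] -> ['c', 'a', 'b', 'e']
'e': index 3 in ['c', 'a', 'b', 'e'] -> ['e', 'c', 'a', 'b']
'e': index 0 in ['e', 'c', 'a', 'b'] -> ['e', 'c', 'a', 'b']
'c': index 1 in ['e', 'c', 'a', 'b'] -> ['c', 'e', 'a', 'b']
'e': index 1 in ['c', 'e', 'a', 'b'] -> ['e', 'c', 'a', 'b']
'b': index 3 in ['e', 'c', 'a', 'b'] -> ['b', 'e', 'c', 'a']
'e': index 1 in ['b', 'e', 'c', 'a'] -> ['e', 'b', 'c', 'a']
'a': index 3 in ['e', 'b', 'c', 'a'] -> ['a', 'e', 'b', 'c']


Output: [2, 3, 0, 1, 1, 3, 1, 3]


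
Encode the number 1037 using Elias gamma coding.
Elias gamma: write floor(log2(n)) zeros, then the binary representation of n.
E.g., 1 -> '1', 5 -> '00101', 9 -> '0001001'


num_bits = floor(log2(1037)) + 1 = 11
leading_zeros = num_bits - 1 = 10
binary(1037) = 10000001101

Elias gamma(1037) = '0000000000' + '10000001101' = 000000000010000001101 (21 bits)


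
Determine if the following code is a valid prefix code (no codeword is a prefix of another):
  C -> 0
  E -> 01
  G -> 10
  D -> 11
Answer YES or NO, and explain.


Checking each pair (does one codeword prefix another?):
  C='0' vs E='01': prefix -- VIOLATION

NO -- this is NOT a valid prefix code. C (0) is a prefix of E (01).


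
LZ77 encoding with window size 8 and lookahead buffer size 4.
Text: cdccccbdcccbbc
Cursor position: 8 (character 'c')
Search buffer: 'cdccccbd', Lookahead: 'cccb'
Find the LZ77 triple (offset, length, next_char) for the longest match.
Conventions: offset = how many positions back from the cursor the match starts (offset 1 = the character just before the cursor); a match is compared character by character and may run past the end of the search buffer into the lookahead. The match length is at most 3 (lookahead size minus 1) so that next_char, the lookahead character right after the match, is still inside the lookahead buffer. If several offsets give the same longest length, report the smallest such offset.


Try each offset into the search buffer:
  offset=1 (pos 7, char 'd'): match length 0
  offset=2 (pos 6, char 'b'): match length 0
  offset=3 (pos 5, char 'c'): match length 1
  offset=4 (pos 4, char 'c'): match length 2
  offset=5 (pos 3, char 'c'): match length 3
  offset=6 (pos 2, char 'c'): match length 3
  offset=7 (pos 1, char 'd'): match length 0
  offset=8 (pos 0, char 'c'): match length 1
Longest match has length 3, found at offsets 5, 6; take the smallest, offset 5.
next_char = character at position 8 + 3 = 11 -> 'b'

Best match: offset=5, length=3 (matching 'ccc' starting at position 3)
LZ77 triple: (5, 3, 'b')


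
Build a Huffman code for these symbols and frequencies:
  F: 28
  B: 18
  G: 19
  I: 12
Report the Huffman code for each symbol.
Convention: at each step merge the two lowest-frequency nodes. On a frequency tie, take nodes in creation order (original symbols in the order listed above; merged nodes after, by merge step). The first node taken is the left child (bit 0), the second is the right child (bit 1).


Huffman tree construction:
Step 1: Merge I(12) + B(18) = 30
Step 2: Merge G(19) + F(28) = 47
Step 3: Merge (I+B)(30) + (G+F)(47) = 77
Read each symbol's code off the tree from the root (left child = 0, right child = 1).

Codes:
  F: 11 (length 2)
  B: 01 (length 2)
  G: 10 (length 2)
  I: 00 (length 2)
Average code length: 154/77 = 2.0000 bits/symbol


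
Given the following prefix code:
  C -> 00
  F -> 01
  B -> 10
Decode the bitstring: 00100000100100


Decoding step by step:
Bits 00 -> C
Bits 10 -> B
Bits 00 -> C
Bits 00 -> C
Bits 10 -> B
Bits 01 -> F
Bits 00 -> C


Decoded message: CBCCBFC


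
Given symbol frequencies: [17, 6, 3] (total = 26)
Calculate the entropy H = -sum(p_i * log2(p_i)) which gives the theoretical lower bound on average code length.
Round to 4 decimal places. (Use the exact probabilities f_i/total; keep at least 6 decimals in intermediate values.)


Per-symbol terms -p_i * log2(p_i) with p_i = f_i/26:
  p = 17/26 = 0.653846: log2(p) = -0.612977, -p*log2(p) = 0.400793
  p = 6/26 = 0.230769: log2(p) = -2.115477, -p*log2(p) = 0.488187
  p = 3/26 = 0.115385: log2(p) = -3.115477, -p*log2(p) = 0.359478
H = 0.400793 + 0.488187 + 0.359478 = 1.248458

H = 1.2485 bits/symbol


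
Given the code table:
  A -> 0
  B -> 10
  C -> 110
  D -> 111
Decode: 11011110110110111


Decoding:
110 -> C
111 -> D
10 -> B
110 -> C
110 -> C
111 -> D


Result: CDBCCD


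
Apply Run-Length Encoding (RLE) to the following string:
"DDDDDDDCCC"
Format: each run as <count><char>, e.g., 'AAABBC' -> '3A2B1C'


Scanning runs left to right:
  i=0: run of 'D' x 7 -> '7D'
  i=7: run of 'C' x 3 -> '3C'

RLE = 7D3C


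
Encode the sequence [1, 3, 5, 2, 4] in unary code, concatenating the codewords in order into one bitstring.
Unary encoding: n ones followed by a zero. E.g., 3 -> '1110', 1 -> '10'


Encode each number as n ones followed by a terminating 0:
  1 -> 10 (2 bits)
  3 -> 1110 (4 bits)
  5 -> 111110 (6 bits)
  2 -> 110 (3 bits)
  4 -> 11110 (5 bits)
Total length = 2 + 4 + 6 + 3 + 5 = 20 bits.

Unary([1, 3, 5, 2, 4]) = 10111011111011011110 (20 bits)


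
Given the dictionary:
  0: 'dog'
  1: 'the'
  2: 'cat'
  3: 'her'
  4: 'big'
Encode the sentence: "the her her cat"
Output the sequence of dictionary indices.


Look up each word in the dictionary:
  'the' -> 1
  'her' -> 3
  'her' -> 3
  'cat' -> 2

Encoded: [1, 3, 3, 2]


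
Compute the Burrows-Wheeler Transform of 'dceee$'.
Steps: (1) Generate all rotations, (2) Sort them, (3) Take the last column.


Rotations (sorted):
  0: $dceee -> last char: e
  1: ceee$d -> last char: d
  2: dceee$ -> last char: $
  3: e$dcee -> last char: e
  4: ee$dce -> last char: e
  5: eee$dc -> last char: c


BWT = ed$eec


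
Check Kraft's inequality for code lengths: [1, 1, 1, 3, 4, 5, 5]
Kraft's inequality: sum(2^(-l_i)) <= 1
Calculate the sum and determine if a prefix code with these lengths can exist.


Sum = 2^(-1) + 2^(-1) + 2^(-1) + 2^(-3) + 2^(-4) + 2^(-5) + 2^(-5)
    = 0.5 + 0.5 + 0.5 + 0.125 + 0.0625 + 0.03125 + 0.03125
    = 56/32 = 1.75
Since 1.75 > 1, Kraft's inequality is NOT satisfied.
A prefix code with these lengths CANNOT exist.

Kraft sum = 1.75. Not satisfied.


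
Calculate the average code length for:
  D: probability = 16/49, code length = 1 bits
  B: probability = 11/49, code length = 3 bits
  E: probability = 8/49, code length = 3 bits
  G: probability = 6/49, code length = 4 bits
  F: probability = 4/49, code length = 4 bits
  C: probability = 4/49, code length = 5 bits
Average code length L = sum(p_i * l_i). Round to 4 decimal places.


Weighted contributions p_i * l_i:
  D: (16/49) * 1 = 16/49
  B: (11/49) * 3 = 33/49
  E: (8/49) * 3 = 24/49
  G: (6/49) * 4 = 24/49
  F: (4/49) * 4 = 16/49
  C: (4/49) * 5 = 20/49
Sum = (16 + 33 + 24 + 24 + 16 + 20)/49 = 133/49

L = 133/49 = 2.7143 bits/symbol
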